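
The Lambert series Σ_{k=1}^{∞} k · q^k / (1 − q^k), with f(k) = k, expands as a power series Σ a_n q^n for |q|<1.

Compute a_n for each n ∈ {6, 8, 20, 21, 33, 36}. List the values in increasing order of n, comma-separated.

12, 15, 42, 32, 48, 91

q^6  k|6↦f(k): 6:6 3:3 2:2 1:1  a_6=12
d|8:{8,4,2,1}  Σf=8+4+2+1=15
n=20: 20·1 10·2 5·4 4·5 2·10 1·20  f→[20+10+5+4+2+1]=42
n=21: 1·21 3·7 7·3 21·1  f→[1+3+7+21]=32
n=33: 1·33 3·11 11·3 33·1  f→[1+3+11+33]=48
n=36: 36·1 18·2 12·3 9·4 6·6 4·9 3·12 2·18 1·36  f→[36+18+12+9+6+4+3+2+1]=91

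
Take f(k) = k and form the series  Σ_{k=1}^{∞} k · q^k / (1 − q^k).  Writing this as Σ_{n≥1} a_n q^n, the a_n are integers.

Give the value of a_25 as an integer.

a_25 = 31

[q^25] f(1)=1,f(5)=5,f(25)=25 ⇒ 31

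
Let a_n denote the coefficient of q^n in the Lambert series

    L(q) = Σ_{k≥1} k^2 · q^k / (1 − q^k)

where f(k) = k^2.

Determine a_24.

a_24 = 850

d|24:{1,2,3,4,6,8,12,24}  Σf=1+4+9+16+36+64+144+576=850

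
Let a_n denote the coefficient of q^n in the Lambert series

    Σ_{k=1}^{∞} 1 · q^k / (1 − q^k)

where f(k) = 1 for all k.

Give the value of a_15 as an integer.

a_15 = 4

q^15  k|15↦f(k): 15:1 5:1 3:1 1:1  a_15=4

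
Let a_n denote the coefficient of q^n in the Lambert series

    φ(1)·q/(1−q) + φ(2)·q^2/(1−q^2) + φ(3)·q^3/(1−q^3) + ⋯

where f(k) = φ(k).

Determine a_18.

[q^18] φ(18)=6,φ(9)=6,φ(6)=2,φ(3)=2,φ(2)=1,φ(1)=1 ⇒ 18

a_18 = 18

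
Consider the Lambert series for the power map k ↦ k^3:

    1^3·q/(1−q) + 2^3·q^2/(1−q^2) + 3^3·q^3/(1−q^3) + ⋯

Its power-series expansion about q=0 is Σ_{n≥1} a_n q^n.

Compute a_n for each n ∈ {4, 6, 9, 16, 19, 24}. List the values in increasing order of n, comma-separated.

73, 252, 757, 4681, 6860, 16380

[q^4] f(4)=64,f(2)=8,f(1)=1 ⇒ 73
d|6:{1,2,3,6}  Σf=1+8+27+216=252
[q^9] f(9)=729,f(3)=27,f(1)=1 ⇒ 757
[q^16] f(1)=1,f(2)=8,f(4)=64,f(8)=512,f(16)=4096 ⇒ 4681
q^19  k|19↦f(k): 19:6859 1:1  a_19=6860
d|24:{1,2,3,4,6,8,12,24}  Σf=1+8+27+64+216+512+1728+13824=16380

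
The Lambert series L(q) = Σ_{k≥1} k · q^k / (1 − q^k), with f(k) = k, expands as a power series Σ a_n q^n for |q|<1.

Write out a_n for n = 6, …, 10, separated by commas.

[q^6] f(6)=6,f(3)=3,f(2)=2,f(1)=1 ⇒ 12
q^7  k|7↦f(k): 7:7 1:1  a_7=8
q^8  k|8↦f(k): 8:8 4:4 2:2 1:1  a_8=15
q^9  k|9↦f(k): 1:1 3:3 9:9  a_9=13
d|10:{10,5,2,1}  Σf=10+5+2+1=18

12, 8, 15, 13, 18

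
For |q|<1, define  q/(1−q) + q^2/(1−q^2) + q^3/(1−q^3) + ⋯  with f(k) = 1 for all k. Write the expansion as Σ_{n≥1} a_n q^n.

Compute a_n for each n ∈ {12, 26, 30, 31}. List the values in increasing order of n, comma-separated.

6, 4, 8, 2

n=12: 1·12 2·6 3·4 4·3 6·2 12·1  f→[1+1+1+1+1+1]=6
n=26: 26·1 13·2 2·13 1·26  f→[1+1+1+1]=4
q^30  k|30↦f(k): 1:1 2:1 3:1 5:1 6:1 10:1 15:1 30:1  a_30=8
q^31  k|31↦f(k): 31:1 1:1  a_31=2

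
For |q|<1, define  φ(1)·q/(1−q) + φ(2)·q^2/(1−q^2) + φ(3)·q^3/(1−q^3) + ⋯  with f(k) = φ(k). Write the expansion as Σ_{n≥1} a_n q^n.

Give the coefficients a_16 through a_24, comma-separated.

q^16  k|16↦φ(k): 16:8 8:4 4:2 2:1 1:1  a_16=16
q^17  k|17↦φ(k): 17:16 1:1  a_17=17
q^18  k|18↦φ(k): 1:1 2:1 3:2 6:2 9:6 18:6  a_18=18
n=19: 1·19 19·1  φ→[1+18]=19
q^20  k|20↦φ(k): 20:8 10:4 5:4 4:2 2:1 1:1  a_20=20
[q^21] φ(21)=12,φ(7)=6,φ(3)=2,φ(1)=1 ⇒ 21
[q^22] φ(22)=10,φ(11)=10,φ(2)=1,φ(1)=1 ⇒ 22
[q^23] φ(1)=1,φ(23)=22 ⇒ 23
d|24:{24,12,8,6,4,3,2,1}  Σφ=8+4+4+2+2+2+1+1=24

16, 17, 18, 19, 20, 21, 22, 23, 24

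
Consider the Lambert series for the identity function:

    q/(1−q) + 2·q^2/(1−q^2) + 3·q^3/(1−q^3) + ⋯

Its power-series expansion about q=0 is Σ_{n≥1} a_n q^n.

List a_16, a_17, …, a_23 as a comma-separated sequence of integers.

31, 18, 39, 20, 42, 32, 36, 24

d|16:{1,2,4,8,16}  Σf=1+2+4+8+16=31
n=17: 17·1 1·17  f→[17+1]=18
q^18  k|18↦f(k): 18:18 9:9 6:6 3:3 2:2 1:1  a_18=39
q^19  k|19↦f(k): 1:1 19:19  a_19=20
d|20:{1,2,4,5,10,20}  Σf=1+2+4+5+10+20=42
[q^21] f(1)=1,f(3)=3,f(7)=7,f(21)=21 ⇒ 32
n=22: 1·22 2·11 11·2 22·1  f→[1+2+11+22]=36
[q^23] f(23)=23,f(1)=1 ⇒ 24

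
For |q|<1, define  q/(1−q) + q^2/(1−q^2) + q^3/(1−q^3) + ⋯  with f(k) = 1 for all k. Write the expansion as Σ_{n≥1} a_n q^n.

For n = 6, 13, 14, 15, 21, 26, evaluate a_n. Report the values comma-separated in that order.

n=6: 1·6 2·3 3·2 6·1  f→[1+1+1+1]=4
n=13: 1·13 13·1  f→[1+1]=2
[q^14] f(1)=1,f(2)=1,f(7)=1,f(14)=1 ⇒ 4
q^15  k|15↦f(k): 15:1 5:1 3:1 1:1  a_15=4
d|21:{21,7,3,1}  Σf=1+1+1+1=4
d|26:{1,2,13,26}  Σf=1+1+1+1=4

4, 2, 4, 4, 4, 4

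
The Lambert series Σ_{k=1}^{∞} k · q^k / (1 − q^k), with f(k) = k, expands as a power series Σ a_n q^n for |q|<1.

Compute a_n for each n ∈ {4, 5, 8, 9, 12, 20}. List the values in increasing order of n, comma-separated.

n=4: 4·1 2·2 1·4  f→[4+2+1]=7
[q^5] f(1)=1,f(5)=5 ⇒ 6
d|8:{1,2,4,8}  Σf=1+2+4+8=15
n=9: 9·1 3·3 1·9  f→[9+3+1]=13
d|12:{1,2,3,4,6,12}  Σf=1+2+3+4+6+12=28
n=20: 1·20 2·10 4·5 5·4 10·2 20·1  f→[1+2+4+5+10+20]=42

7, 6, 15, 13, 28, 42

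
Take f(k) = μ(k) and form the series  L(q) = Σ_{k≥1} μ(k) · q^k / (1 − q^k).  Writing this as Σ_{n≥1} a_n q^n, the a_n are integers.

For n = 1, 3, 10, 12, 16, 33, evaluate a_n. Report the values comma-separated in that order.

1, 0, 0, 0, 0, 0

[q^1] μ(1)=1 ⇒ 1
[q^3] μ(1)=1,μ(3)=-1 ⇒ 0
d|10:{1,2,5,10}  Σμ=1+(-1)+(-1)+1=0
[q^12] μ(12)=0,μ(6)=1,μ(4)=0,μ(3)=-1,μ(2)=-1,μ(1)=1 ⇒ 0
n=16: 16·1 8·2 4·4 2·8 1·16  μ→[0+0+0+(-1)+1]=0
q^33  k|33↦μ(k): 33:1 11:-1 3:-1 1:1  a_33=0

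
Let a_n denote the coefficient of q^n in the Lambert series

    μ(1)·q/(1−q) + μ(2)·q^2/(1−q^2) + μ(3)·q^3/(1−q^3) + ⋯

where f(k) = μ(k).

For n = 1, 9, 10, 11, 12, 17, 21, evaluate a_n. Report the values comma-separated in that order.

1, 0, 0, 0, 0, 0, 0

q^1  k|1↦μ(k): 1:1  a_1=1
n=9: 9·1 3·3 1·9  μ→[0+(-1)+1]=0
[q^10] μ(10)=1,μ(5)=-1,μ(2)=-1,μ(1)=1 ⇒ 0
d|11:{11,1}  Σμ=(-1)+1=0
d|12:{1,2,3,4,6,12}  Σμ=1+(-1)+(-1)+0+1+0=0
d|17:{17,1}  Σμ=(-1)+1=0
d|21:{1,3,7,21}  Σμ=1+(-1)+(-1)+1=0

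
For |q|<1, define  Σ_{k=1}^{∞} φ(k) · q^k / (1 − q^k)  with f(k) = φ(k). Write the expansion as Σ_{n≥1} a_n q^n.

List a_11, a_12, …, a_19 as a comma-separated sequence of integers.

[q^11] φ(11)=10,φ(1)=1 ⇒ 11
[q^12] φ(1)=1,φ(2)=1,φ(3)=2,φ(4)=2,φ(6)=2,φ(12)=4 ⇒ 12
q^13  k|13↦φ(k): 13:12 1:1  a_13=13
[q^14] φ(14)=6,φ(7)=6,φ(2)=1,φ(1)=1 ⇒ 14
q^15  k|15↦φ(k): 1:1 3:2 5:4 15:8  a_15=15
d|16:{1,2,4,8,16}  Σφ=1+1+2+4+8=16
n=17: 17·1 1·17  φ→[16+1]=17
n=18: 1·18 2·9 3·6 6·3 9·2 18·1  φ→[1+1+2+2+6+6]=18
[q^19] φ(19)=18,φ(1)=1 ⇒ 19

11, 12, 13, 14, 15, 16, 17, 18, 19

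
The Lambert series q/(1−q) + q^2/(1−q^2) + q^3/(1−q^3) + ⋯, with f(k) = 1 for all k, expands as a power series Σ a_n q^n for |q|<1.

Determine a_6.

a_6 = 4

d|6:{1,2,3,6}  Σf=1+1+1+1=4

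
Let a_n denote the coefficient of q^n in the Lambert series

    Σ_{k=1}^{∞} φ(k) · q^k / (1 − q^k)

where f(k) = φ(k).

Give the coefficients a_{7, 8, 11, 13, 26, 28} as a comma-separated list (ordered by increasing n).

d|7:{7,1}  Σφ=6+1=7
q^8  k|8↦φ(k): 8:4 4:2 2:1 1:1  a_8=8
n=11: 1·11 11·1  φ→[1+10]=11
n=13: 1·13 13·1  φ→[1+12]=13
q^26  k|26↦φ(k): 26:12 13:12 2:1 1:1  a_26=26
q^28  k|28↦φ(k): 1:1 2:1 4:2 7:6 14:6 28:12  a_28=28

7, 8, 11, 13, 26, 28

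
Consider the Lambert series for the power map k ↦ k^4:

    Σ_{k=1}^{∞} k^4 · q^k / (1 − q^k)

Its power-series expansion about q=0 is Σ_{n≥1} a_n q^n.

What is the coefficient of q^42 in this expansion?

d|42:{1,2,3,6,7,14,21,42}  Σf=1+16+81+1296+2401+38416+194481+3111696=3348388

a_42 = 3348388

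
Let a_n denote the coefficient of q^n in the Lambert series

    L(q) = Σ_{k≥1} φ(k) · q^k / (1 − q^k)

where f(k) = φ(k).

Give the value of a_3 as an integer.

d|3:{3,1}  Σφ=2+1=3

a_3 = 3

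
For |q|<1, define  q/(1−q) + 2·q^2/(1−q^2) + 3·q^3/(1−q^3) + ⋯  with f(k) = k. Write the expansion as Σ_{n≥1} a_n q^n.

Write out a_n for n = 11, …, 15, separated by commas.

[q^11] f(1)=1,f(11)=11 ⇒ 12
n=12: 12·1 6·2 4·3 3·4 2·6 1·12  f→[12+6+4+3+2+1]=28
d|13:{1,13}  Σf=1+13=14
[q^14] f(1)=1,f(2)=2,f(7)=7,f(14)=14 ⇒ 24
[q^15] f(1)=1,f(3)=3,f(5)=5,f(15)=15 ⇒ 24

12, 28, 14, 24, 24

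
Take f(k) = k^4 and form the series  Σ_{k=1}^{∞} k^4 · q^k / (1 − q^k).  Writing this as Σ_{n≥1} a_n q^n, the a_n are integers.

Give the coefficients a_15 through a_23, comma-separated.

51332, 69905, 83522, 112931, 130322, 170898, 196964, 248914, 279842

[q^15] f(15)=50625,f(5)=625,f(3)=81,f(1)=1 ⇒ 51332
q^16  k|16↦f(k): 1:1 2:16 4:256 8:4096 16:65536  a_16=69905
[q^17] f(1)=1,f(17)=83521 ⇒ 83522
d|18:{1,2,3,6,9,18}  Σf=1+16+81+1296+6561+104976=112931
n=19: 19·1 1·19  f→[130321+1]=130322
d|20:{20,10,5,4,2,1}  Σf=160000+10000+625+256+16+1=170898
d|21:{1,3,7,21}  Σf=1+81+2401+194481=196964
[q^22] f(22)=234256,f(11)=14641,f(2)=16,f(1)=1 ⇒ 248914
n=23: 23·1 1·23  f→[279841+1]=279842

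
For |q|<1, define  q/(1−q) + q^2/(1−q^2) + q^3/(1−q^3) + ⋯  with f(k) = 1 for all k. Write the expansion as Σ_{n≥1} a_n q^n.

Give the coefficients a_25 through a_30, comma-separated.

[q^25] f(1)=1,f(5)=1,f(25)=1 ⇒ 3
n=26: 26·1 13·2 2·13 1·26  f→[1+1+1+1]=4
[q^27] f(1)=1,f(3)=1,f(9)=1,f(27)=1 ⇒ 4
n=28: 28·1 14·2 7·4 4·7 2·14 1·28  f→[1+1+1+1+1+1]=6
[q^29] f(29)=1,f(1)=1 ⇒ 2
[q^30] f(1)=1,f(2)=1,f(3)=1,f(5)=1,f(6)=1,f(10)=1,f(15)=1,f(30)=1 ⇒ 8

3, 4, 4, 6, 2, 8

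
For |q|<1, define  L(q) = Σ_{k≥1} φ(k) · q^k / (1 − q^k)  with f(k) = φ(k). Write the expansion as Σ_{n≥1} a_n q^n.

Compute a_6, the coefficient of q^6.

q^6  k|6↦φ(k): 6:2 3:2 2:1 1:1  a_6=6

a_6 = 6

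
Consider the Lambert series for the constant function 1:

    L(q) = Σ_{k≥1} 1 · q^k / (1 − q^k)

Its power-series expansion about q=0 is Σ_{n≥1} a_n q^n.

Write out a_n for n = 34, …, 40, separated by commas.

4, 4, 9, 2, 4, 4, 8

d|34:{1,2,17,34}  Σf=1+1+1+1=4
d|35:{1,5,7,35}  Σf=1+1+1+1=4
n=36: 36·1 18·2 12·3 9·4 6·6 4·9 3·12 2·18 1·36  f→[1+1+1+1+1+1+1+1+1]=9
q^37  k|37↦f(k): 37:1 1:1  a_37=2
q^38  k|38↦f(k): 1:1 2:1 19:1 38:1  a_38=4
n=39: 1·39 3·13 13·3 39·1  f→[1+1+1+1]=4
[q^40] f(40)=1,f(20)=1,f(10)=1,f(8)=1,f(5)=1,f(4)=1,f(2)=1,f(1)=1 ⇒ 8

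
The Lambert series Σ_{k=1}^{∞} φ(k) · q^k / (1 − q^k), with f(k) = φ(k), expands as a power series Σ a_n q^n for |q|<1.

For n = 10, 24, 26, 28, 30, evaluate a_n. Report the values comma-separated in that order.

n=10: 1·10 2·5 5·2 10·1  φ→[1+1+4+4]=10
[q^24] φ(1)=1,φ(2)=1,φ(3)=2,φ(4)=2,φ(6)=2,φ(8)=4,φ(12)=4,φ(24)=8 ⇒ 24
q^26  k|26↦φ(k): 1:1 2:1 13:12 26:12  a_26=26
d|28:{28,14,7,4,2,1}  Σφ=12+6+6+2+1+1=28
n=30: 30·1 15·2 10·3 6·5 5·6 3·10 2·15 1·30  φ→[8+8+4+2+4+2+1+1]=30

10, 24, 26, 28, 30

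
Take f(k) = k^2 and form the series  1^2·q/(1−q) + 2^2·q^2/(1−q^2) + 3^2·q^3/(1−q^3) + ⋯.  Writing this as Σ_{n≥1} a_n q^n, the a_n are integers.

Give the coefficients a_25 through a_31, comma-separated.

n=25: 1·25 5·5 25·1  f→[1+25+625]=651
q^26  k|26↦f(k): 26:676 13:169 2:4 1:1  a_26=850
n=27: 1·27 3·9 9·3 27·1  f→[1+9+81+729]=820
n=28: 28·1 14·2 7·4 4·7 2·14 1·28  f→[784+196+49+16+4+1]=1050
n=29: 1·29 29·1  f→[1+841]=842
d|30:{1,2,3,5,6,10,15,30}  Σf=1+4+9+25+36+100+225+900=1300
q^31  k|31↦f(k): 1:1 31:961  a_31=962

651, 850, 820, 1050, 842, 1300, 962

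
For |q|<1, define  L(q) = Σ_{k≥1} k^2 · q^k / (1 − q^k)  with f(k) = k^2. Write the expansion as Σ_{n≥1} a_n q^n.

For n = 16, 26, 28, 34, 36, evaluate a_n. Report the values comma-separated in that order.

n=16: 1·16 2·8 4·4 8·2 16·1  f→[1+4+16+64+256]=341
[q^26] f(26)=676,f(13)=169,f(2)=4,f(1)=1 ⇒ 850
d|28:{28,14,7,4,2,1}  Σf=784+196+49+16+4+1=1050
n=34: 1·34 2·17 17·2 34·1  f→[1+4+289+1156]=1450
[q^36] f(1)=1,f(2)=4,f(3)=9,f(4)=16,f(6)=36,f(9)=81,f(12)=144,f(18)=324,f(36)=1296 ⇒ 1911

341, 850, 1050, 1450, 1911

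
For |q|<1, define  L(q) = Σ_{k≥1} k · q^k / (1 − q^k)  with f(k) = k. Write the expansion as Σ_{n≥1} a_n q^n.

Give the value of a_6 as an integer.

a_6 = 12

d|6:{1,2,3,6}  Σf=1+2+3+6=12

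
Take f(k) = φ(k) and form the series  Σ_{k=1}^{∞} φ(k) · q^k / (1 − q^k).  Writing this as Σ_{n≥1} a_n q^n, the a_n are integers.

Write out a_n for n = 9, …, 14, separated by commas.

n=9: 9·1 3·3 1·9  φ→[6+2+1]=9
d|10:{10,5,2,1}  Σφ=4+4+1+1=10
q^11  k|11↦φ(k): 11:10 1:1  a_11=11
d|12:{1,2,3,4,6,12}  Σφ=1+1+2+2+2+4=12
q^13  k|13↦φ(k): 1:1 13:12  a_13=13
d|14:{1,2,7,14}  Σφ=1+1+6+6=14

9, 10, 11, 12, 13, 14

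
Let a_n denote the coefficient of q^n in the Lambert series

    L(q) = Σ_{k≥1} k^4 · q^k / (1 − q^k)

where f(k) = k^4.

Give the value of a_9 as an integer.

a_9 = 6643

d|9:{1,3,9}  Σf=1+81+6561=6643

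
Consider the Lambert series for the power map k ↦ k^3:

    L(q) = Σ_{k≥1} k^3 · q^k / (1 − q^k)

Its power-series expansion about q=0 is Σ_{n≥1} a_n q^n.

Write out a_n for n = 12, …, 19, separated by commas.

2044, 2198, 3096, 3528, 4681, 4914, 6813, 6860

[q^12] f(12)=1728,f(6)=216,f(4)=64,f(3)=27,f(2)=8,f(1)=1 ⇒ 2044
[q^13] f(1)=1,f(13)=2197 ⇒ 2198
d|14:{1,2,7,14}  Σf=1+8+343+2744=3096
d|15:{15,5,3,1}  Σf=3375+125+27+1=3528
q^16  k|16↦f(k): 16:4096 8:512 4:64 2:8 1:1  a_16=4681
d|17:{1,17}  Σf=1+4913=4914
d|18:{1,2,3,6,9,18}  Σf=1+8+27+216+729+5832=6813
[q^19] f(1)=1,f(19)=6859 ⇒ 6860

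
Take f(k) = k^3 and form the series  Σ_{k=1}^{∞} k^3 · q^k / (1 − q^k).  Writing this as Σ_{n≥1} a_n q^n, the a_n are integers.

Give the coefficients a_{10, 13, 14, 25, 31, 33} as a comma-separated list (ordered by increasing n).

d|10:{10,5,2,1}  Σf=1000+125+8+1=1134
[q^13] f(13)=2197,f(1)=1 ⇒ 2198
q^14  k|14↦f(k): 14:2744 7:343 2:8 1:1  a_14=3096
q^25  k|25↦f(k): 25:15625 5:125 1:1  a_25=15751
q^31  k|31↦f(k): 1:1 31:29791  a_31=29792
[q^33] f(33)=35937,f(11)=1331,f(3)=27,f(1)=1 ⇒ 37296

1134, 2198, 3096, 15751, 29792, 37296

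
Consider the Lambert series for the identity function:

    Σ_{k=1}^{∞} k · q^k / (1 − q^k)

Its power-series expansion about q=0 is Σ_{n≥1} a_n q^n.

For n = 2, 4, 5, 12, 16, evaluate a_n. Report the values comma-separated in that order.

3, 7, 6, 28, 31

n=2: 2·1 1·2  f→[2+1]=3
[q^4] f(4)=4,f(2)=2,f(1)=1 ⇒ 7
[q^5] f(1)=1,f(5)=5 ⇒ 6
[q^12] f(1)=1,f(2)=2,f(3)=3,f(4)=4,f(6)=6,f(12)=12 ⇒ 28
q^16  k|16↦f(k): 16:16 8:8 4:4 2:2 1:1  a_16=31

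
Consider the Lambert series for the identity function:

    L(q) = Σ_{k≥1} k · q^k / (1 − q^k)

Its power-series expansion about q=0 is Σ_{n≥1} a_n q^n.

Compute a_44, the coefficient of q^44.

a_44 = 84

d|44:{44,22,11,4,2,1}  Σf=44+22+11+4+2+1=84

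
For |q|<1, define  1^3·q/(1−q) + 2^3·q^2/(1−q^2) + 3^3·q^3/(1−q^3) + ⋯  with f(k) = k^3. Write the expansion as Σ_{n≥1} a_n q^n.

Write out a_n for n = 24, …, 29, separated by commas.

d|24:{1,2,3,4,6,8,12,24}  Σf=1+8+27+64+216+512+1728+13824=16380
q^25  k|25↦f(k): 1:1 5:125 25:15625  a_25=15751
[q^26] f(1)=1,f(2)=8,f(13)=2197,f(26)=17576 ⇒ 19782
n=27: 27·1 9·3 3·9 1·27  f→[19683+729+27+1]=20440
[q^28] f(1)=1,f(2)=8,f(4)=64,f(7)=343,f(14)=2744,f(28)=21952 ⇒ 25112
d|29:{1,29}  Σf=1+24389=24390

16380, 15751, 19782, 20440, 25112, 24390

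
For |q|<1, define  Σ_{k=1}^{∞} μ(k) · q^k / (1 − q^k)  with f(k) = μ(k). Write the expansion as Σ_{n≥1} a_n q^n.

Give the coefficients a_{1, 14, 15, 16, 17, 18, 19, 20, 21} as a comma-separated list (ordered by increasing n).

1, 0, 0, 0, 0, 0, 0, 0, 0

[q^1] μ(1)=1 ⇒ 1
n=14: 14·1 7·2 2·7 1·14  μ→[1+(-1)+(-1)+1]=0
q^15  k|15↦μ(k): 15:1 5:-1 3:-1 1:1  a_15=0
q^16  k|16↦μ(k): 16:0 8:0 4:0 2:-1 1:1  a_16=0
q^17  k|17↦μ(k): 1:1 17:-1  a_17=0
n=18: 18·1 9·2 6·3 3·6 2·9 1·18  μ→[0+0+1+(-1)+(-1)+1]=0
q^19  k|19↦μ(k): 1:1 19:-1  a_19=0
d|20:{20,10,5,4,2,1}  Σμ=0+1+(-1)+0+(-1)+1=0
n=21: 1·21 3·7 7·3 21·1  μ→[1+(-1)+(-1)+1]=0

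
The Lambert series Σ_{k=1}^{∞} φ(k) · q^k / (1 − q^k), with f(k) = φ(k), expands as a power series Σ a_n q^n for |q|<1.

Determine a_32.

q^32  k|32↦φ(k): 32:16 16:8 8:4 4:2 2:1 1:1  a_32=32

a_32 = 32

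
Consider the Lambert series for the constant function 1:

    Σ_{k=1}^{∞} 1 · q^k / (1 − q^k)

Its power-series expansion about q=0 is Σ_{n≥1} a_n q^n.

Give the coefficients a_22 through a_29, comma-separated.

4, 2, 8, 3, 4, 4, 6, 2

[q^22] f(1)=1,f(2)=1,f(11)=1,f(22)=1 ⇒ 4
d|23:{1,23}  Σf=1+1=2
q^24  k|24↦f(k): 1:1 2:1 3:1 4:1 6:1 8:1 12:1 24:1  a_24=8
n=25: 1·25 5·5 25·1  f→[1+1+1]=3
[q^26] f(26)=1,f(13)=1,f(2)=1,f(1)=1 ⇒ 4
d|27:{27,9,3,1}  Σf=1+1+1+1=4
q^28  k|28↦f(k): 28:1 14:1 7:1 4:1 2:1 1:1  a_28=6
n=29: 1·29 29·1  f→[1+1]=2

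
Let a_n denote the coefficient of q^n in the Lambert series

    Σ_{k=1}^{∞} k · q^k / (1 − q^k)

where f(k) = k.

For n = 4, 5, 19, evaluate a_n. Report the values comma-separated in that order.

q^4  k|4↦f(k): 4:4 2:2 1:1  a_4=7
q^5  k|5↦f(k): 5:5 1:1  a_5=6
d|19:{1,19}  Σf=1+19=20

7, 6, 20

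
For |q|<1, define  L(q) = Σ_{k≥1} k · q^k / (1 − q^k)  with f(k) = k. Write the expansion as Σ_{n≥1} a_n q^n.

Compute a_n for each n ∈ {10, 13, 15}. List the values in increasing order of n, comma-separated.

q^10  k|10↦f(k): 1:1 2:2 5:5 10:10  a_10=18
n=13: 13·1 1·13  f→[13+1]=14
q^15  k|15↦f(k): 1:1 3:3 5:5 15:15  a_15=24

18, 14, 24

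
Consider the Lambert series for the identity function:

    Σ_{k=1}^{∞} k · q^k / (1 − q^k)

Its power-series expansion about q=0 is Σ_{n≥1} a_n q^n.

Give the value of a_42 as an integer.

n=42: 42·1 21·2 14·3 7·6 6·7 3·14 2·21 1·42  f→[42+21+14+7+6+3+2+1]=96

a_42 = 96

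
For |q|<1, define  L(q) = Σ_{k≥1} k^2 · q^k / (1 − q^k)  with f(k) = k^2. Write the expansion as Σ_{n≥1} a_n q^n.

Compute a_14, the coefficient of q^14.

[q^14] f(1)=1,f(2)=4,f(7)=49,f(14)=196 ⇒ 250

a_14 = 250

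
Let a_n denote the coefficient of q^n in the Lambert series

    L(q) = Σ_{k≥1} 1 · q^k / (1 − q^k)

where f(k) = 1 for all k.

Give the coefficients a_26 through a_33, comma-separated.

n=26: 1·26 2·13 13·2 26·1  f→[1+1+1+1]=4
[q^27] f(27)=1,f(9)=1,f(3)=1,f(1)=1 ⇒ 4
d|28:{1,2,4,7,14,28}  Σf=1+1+1+1+1+1=6
[q^29] f(1)=1,f(29)=1 ⇒ 2
d|30:{30,15,10,6,5,3,2,1}  Σf=1+1+1+1+1+1+1+1=8
q^31  k|31↦f(k): 1:1 31:1  a_31=2
q^32  k|32↦f(k): 1:1 2:1 4:1 8:1 16:1 32:1  a_32=6
[q^33] f(1)=1,f(3)=1,f(11)=1,f(33)=1 ⇒ 4

4, 4, 6, 2, 8, 2, 6, 4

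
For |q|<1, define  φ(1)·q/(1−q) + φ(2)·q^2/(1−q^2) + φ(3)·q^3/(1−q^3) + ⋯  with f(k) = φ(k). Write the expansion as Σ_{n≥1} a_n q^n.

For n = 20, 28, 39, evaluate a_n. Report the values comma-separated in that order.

q^20  k|20↦φ(k): 20:8 10:4 5:4 4:2 2:1 1:1  a_20=20
n=28: 1·28 2·14 4·7 7·4 14·2 28·1  φ→[1+1+2+6+6+12]=28
q^39  k|39↦φ(k): 1:1 3:2 13:12 39:24  a_39=39

20, 28, 39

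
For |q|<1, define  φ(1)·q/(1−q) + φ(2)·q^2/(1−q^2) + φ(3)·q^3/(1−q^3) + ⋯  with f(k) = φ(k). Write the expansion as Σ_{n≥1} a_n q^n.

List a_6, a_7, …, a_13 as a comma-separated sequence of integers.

d|6:{6,3,2,1}  Σφ=2+2+1+1=6
q^7  k|7↦φ(k): 1:1 7:6  a_7=7
n=8: 1·8 2·4 4·2 8·1  φ→[1+1+2+4]=8
n=9: 1·9 3·3 9·1  φ→[1+2+6]=9
n=10: 1·10 2·5 5·2 10·1  φ→[1+1+4+4]=10
n=11: 11·1 1·11  φ→[10+1]=11
d|12:{12,6,4,3,2,1}  Σφ=4+2+2+2+1+1=12
n=13: 13·1 1·13  φ→[12+1]=13

6, 7, 8, 9, 10, 11, 12, 13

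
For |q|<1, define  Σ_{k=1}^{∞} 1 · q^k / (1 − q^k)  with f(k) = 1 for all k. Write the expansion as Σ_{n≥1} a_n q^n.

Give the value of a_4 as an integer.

a_4 = 3

d|4:{1,2,4}  Σf=1+1+1=3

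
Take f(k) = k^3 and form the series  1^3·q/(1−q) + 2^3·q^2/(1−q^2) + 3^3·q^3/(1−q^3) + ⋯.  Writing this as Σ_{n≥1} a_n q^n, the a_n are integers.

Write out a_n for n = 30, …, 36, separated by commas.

31752, 29792, 37449, 37296, 44226, 43344, 55261

n=30: 1·30 2·15 3·10 5·6 6·5 10·3 15·2 30·1  f→[1+8+27+125+216+1000+3375+27000]=31752
d|31:{31,1}  Σf=29791+1=29792
n=32: 1·32 2·16 4·8 8·4 16·2 32·1  f→[1+8+64+512+4096+32768]=37449
[q^33] f(33)=35937,f(11)=1331,f(3)=27,f(1)=1 ⇒ 37296
q^34  k|34↦f(k): 1:1 2:8 17:4913 34:39304  a_34=44226
n=35: 1·35 5·7 7·5 35·1  f→[1+125+343+42875]=43344
d|36:{36,18,12,9,6,4,3,2,1}  Σf=46656+5832+1728+729+216+64+27+8+1=55261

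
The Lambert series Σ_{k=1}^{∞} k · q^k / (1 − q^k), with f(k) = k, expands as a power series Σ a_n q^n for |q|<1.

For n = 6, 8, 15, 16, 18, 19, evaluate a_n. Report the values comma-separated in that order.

12, 15, 24, 31, 39, 20

q^6  k|6↦f(k): 6:6 3:3 2:2 1:1  a_6=12
n=8: 8·1 4·2 2·4 1·8  f→[8+4+2+1]=15
q^15  k|15↦f(k): 1:1 3:3 5:5 15:15  a_15=24
[q^16] f(1)=1,f(2)=2,f(4)=4,f(8)=8,f(16)=16 ⇒ 31
[q^18] f(1)=1,f(2)=2,f(3)=3,f(6)=6,f(9)=9,f(18)=18 ⇒ 39
d|19:{1,19}  Σf=1+19=20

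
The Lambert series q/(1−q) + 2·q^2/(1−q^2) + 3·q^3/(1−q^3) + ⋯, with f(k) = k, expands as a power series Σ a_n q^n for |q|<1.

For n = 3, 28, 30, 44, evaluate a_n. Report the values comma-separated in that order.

4, 56, 72, 84

q^3  k|3↦f(k): 3:3 1:1  a_3=4
d|28:{28,14,7,4,2,1}  Σf=28+14+7+4+2+1=56
[q^30] f(30)=30,f(15)=15,f(10)=10,f(6)=6,f(5)=5,f(3)=3,f(2)=2,f(1)=1 ⇒ 72
n=44: 44·1 22·2 11·4 4·11 2·22 1·44  f→[44+22+11+4+2+1]=84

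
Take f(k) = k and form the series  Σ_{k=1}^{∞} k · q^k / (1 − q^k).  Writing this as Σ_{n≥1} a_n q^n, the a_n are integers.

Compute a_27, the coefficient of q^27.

a_27 = 40

[q^27] f(1)=1,f(3)=3,f(9)=9,f(27)=27 ⇒ 40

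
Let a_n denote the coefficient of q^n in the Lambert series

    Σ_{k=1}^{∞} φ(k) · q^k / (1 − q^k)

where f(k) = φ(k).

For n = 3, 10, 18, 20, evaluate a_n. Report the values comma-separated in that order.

d|3:{1,3}  Σφ=1+2=3
q^10  k|10↦φ(k): 10:4 5:4 2:1 1:1  a_10=10
n=18: 1·18 2·9 3·6 6·3 9·2 18·1  φ→[1+1+2+2+6+6]=18
[q^20] φ(1)=1,φ(2)=1,φ(4)=2,φ(5)=4,φ(10)=4,φ(20)=8 ⇒ 20

3, 10, 18, 20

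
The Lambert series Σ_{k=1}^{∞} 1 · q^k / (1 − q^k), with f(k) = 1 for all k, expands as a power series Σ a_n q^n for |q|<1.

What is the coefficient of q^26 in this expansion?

n=26: 26·1 13·2 2·13 1·26  f→[1+1+1+1]=4

a_26 = 4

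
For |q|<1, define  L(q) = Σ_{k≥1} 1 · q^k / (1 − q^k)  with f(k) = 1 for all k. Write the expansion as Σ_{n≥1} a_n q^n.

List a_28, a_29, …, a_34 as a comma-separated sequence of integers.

6, 2, 8, 2, 6, 4, 4

[q^28] f(1)=1,f(2)=1,f(4)=1,f(7)=1,f(14)=1,f(28)=1 ⇒ 6
n=29: 29·1 1·29  f→[1+1]=2
[q^30] f(1)=1,f(2)=1,f(3)=1,f(5)=1,f(6)=1,f(10)=1,f(15)=1,f(30)=1 ⇒ 8
n=31: 1·31 31·1  f→[1+1]=2
q^32  k|32↦f(k): 32:1 16:1 8:1 4:1 2:1 1:1  a_32=6
n=33: 33·1 11·3 3·11 1·33  f→[1+1+1+1]=4
q^34  k|34↦f(k): 1:1 2:1 17:1 34:1  a_34=4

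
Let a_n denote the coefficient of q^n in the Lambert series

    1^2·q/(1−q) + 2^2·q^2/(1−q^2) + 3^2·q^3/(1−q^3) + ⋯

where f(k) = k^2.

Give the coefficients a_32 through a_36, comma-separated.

d|32:{32,16,8,4,2,1}  Σf=1024+256+64+16+4+1=1365
q^33  k|33↦f(k): 1:1 3:9 11:121 33:1089  a_33=1220
q^34  k|34↦f(k): 1:1 2:4 17:289 34:1156  a_34=1450
d|35:{1,5,7,35}  Σf=1+25+49+1225=1300
d|36:{1,2,3,4,6,9,12,18,36}  Σf=1+4+9+16+36+81+144+324+1296=1911

1365, 1220, 1450, 1300, 1911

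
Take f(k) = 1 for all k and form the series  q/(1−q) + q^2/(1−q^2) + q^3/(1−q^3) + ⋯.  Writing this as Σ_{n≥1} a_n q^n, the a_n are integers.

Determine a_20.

[q^20] f(20)=1,f(10)=1,f(5)=1,f(4)=1,f(2)=1,f(1)=1 ⇒ 6

a_20 = 6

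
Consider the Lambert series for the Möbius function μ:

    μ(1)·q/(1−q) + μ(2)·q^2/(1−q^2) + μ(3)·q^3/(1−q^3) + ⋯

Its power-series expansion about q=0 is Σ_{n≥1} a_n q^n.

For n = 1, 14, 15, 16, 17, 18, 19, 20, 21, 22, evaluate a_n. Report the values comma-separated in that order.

n=1: 1·1  μ→[1]=1
[q^14] μ(14)=1,μ(7)=-1,μ(2)=-1,μ(1)=1 ⇒ 0
[q^15] μ(15)=1,μ(5)=-1,μ(3)=-1,μ(1)=1 ⇒ 0
q^16  k|16↦μ(k): 1:1 2:-1 4:0 8:0 16:0  a_16=0
[q^17] μ(1)=1,μ(17)=-1 ⇒ 0
[q^18] μ(1)=1,μ(2)=-1,μ(3)=-1,μ(6)=1,μ(9)=0,μ(18)=0 ⇒ 0
[q^19] μ(19)=-1,μ(1)=1 ⇒ 0
[q^20] μ(1)=1,μ(2)=-1,μ(4)=0,μ(5)=-1,μ(10)=1,μ(20)=0 ⇒ 0
q^21  k|21↦μ(k): 21:1 7:-1 3:-1 1:1  a_21=0
[q^22] μ(22)=1,μ(11)=-1,μ(2)=-1,μ(1)=1 ⇒ 0

1, 0, 0, 0, 0, 0, 0, 0, 0, 0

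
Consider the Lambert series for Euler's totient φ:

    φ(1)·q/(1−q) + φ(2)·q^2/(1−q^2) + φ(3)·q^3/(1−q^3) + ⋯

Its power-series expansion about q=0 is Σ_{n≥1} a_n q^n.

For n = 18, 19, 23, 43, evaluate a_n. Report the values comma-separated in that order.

[q^18] φ(18)=6,φ(9)=6,φ(6)=2,φ(3)=2,φ(2)=1,φ(1)=1 ⇒ 18
[q^19] φ(1)=1,φ(19)=18 ⇒ 19
d|23:{1,23}  Σφ=1+22=23
n=43: 1·43 43·1  φ→[1+42]=43

18, 19, 23, 43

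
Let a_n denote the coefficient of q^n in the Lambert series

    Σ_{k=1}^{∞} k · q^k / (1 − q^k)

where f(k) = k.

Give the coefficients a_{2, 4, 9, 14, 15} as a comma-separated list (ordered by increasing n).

3, 7, 13, 24, 24

[q^2] f(2)=2,f(1)=1 ⇒ 3
[q^4] f(1)=1,f(2)=2,f(4)=4 ⇒ 7
[q^9] f(1)=1,f(3)=3,f(9)=9 ⇒ 13
n=14: 1·14 2·7 7·2 14·1  f→[1+2+7+14]=24
n=15: 1·15 3·5 5·3 15·1  f→[1+3+5+15]=24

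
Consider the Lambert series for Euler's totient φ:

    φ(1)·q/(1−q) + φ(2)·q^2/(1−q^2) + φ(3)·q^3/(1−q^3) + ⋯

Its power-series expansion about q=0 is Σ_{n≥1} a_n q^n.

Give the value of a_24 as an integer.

n=24: 24·1 12·2 8·3 6·4 4·6 3·8 2·12 1·24  φ→[8+4+4+2+2+2+1+1]=24

a_24 = 24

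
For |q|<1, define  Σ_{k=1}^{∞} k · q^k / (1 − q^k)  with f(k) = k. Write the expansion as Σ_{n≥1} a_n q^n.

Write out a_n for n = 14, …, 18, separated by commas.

q^14  k|14↦f(k): 14:14 7:7 2:2 1:1  a_14=24
[q^15] f(15)=15,f(5)=5,f(3)=3,f(1)=1 ⇒ 24
n=16: 16·1 8·2 4·4 2·8 1·16  f→[16+8+4+2+1]=31
d|17:{17,1}  Σf=17+1=18
q^18  k|18↦f(k): 1:1 2:2 3:3 6:6 9:9 18:18  a_18=39

24, 24, 31, 18, 39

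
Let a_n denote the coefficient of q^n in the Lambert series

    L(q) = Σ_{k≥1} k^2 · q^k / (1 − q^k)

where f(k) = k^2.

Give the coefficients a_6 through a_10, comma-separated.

50, 50, 85, 91, 130

[q^6] f(6)=36,f(3)=9,f(2)=4,f(1)=1 ⇒ 50
n=7: 7·1 1·7  f→[49+1]=50
q^8  k|8↦f(k): 8:64 4:16 2:4 1:1  a_8=85
n=9: 1·9 3·3 9·1  f→[1+9+81]=91
[q^10] f(1)=1,f(2)=4,f(5)=25,f(10)=100 ⇒ 130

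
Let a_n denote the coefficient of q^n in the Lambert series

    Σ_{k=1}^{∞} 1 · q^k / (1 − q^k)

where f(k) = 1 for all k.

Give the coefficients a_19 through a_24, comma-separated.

2, 6, 4, 4, 2, 8

n=19: 1·19 19·1  f→[1+1]=2
n=20: 1·20 2·10 4·5 5·4 10·2 20·1  f→[1+1+1+1+1+1]=6
n=21: 1·21 3·7 7·3 21·1  f→[1+1+1+1]=4
q^22  k|22↦f(k): 1:1 2:1 11:1 22:1  a_22=4
n=23: 23·1 1·23  f→[1+1]=2
[q^24] f(1)=1,f(2)=1,f(3)=1,f(4)=1,f(6)=1,f(8)=1,f(12)=1,f(24)=1 ⇒ 8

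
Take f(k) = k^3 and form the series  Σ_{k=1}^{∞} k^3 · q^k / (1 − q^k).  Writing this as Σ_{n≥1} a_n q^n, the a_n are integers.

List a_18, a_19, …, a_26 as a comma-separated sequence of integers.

6813, 6860, 9198, 9632, 11988, 12168, 16380, 15751, 19782

[q^18] f(18)=5832,f(9)=729,f(6)=216,f(3)=27,f(2)=8,f(1)=1 ⇒ 6813
n=19: 1·19 19·1  f→[1+6859]=6860
n=20: 1·20 2·10 4·5 5·4 10·2 20·1  f→[1+8+64+125+1000+8000]=9198
q^21  k|21↦f(k): 21:9261 7:343 3:27 1:1  a_21=9632
d|22:{1,2,11,22}  Σf=1+8+1331+10648=11988
n=23: 23·1 1·23  f→[12167+1]=12168
[q^24] f(1)=1,f(2)=8,f(3)=27,f(4)=64,f(6)=216,f(8)=512,f(12)=1728,f(24)=13824 ⇒ 16380
d|25:{1,5,25}  Σf=1+125+15625=15751
[q^26] f(26)=17576,f(13)=2197,f(2)=8,f(1)=1 ⇒ 19782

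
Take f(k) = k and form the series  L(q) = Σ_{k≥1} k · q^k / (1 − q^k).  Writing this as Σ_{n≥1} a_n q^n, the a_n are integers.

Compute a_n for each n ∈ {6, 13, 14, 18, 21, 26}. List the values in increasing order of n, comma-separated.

12, 14, 24, 39, 32, 42

q^6  k|6↦f(k): 6:6 3:3 2:2 1:1  a_6=12
d|13:{13,1}  Σf=13+1=14
[q^14] f(14)=14,f(7)=7,f(2)=2,f(1)=1 ⇒ 24
q^18  k|18↦f(k): 1:1 2:2 3:3 6:6 9:9 18:18  a_18=39
d|21:{1,3,7,21}  Σf=1+3+7+21=32
n=26: 1·26 2·13 13·2 26·1  f→[1+2+13+26]=42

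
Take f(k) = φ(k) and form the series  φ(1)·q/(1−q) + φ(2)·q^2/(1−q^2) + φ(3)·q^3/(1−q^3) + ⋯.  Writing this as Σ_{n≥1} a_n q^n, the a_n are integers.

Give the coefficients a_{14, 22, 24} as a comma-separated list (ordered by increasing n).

d|14:{1,2,7,14}  Σφ=1+1+6+6=14
d|22:{1,2,11,22}  Σφ=1+1+10+10=22
[q^24] φ(24)=8,φ(12)=4,φ(8)=4,φ(6)=2,φ(4)=2,φ(3)=2,φ(2)=1,φ(1)=1 ⇒ 24

14, 22, 24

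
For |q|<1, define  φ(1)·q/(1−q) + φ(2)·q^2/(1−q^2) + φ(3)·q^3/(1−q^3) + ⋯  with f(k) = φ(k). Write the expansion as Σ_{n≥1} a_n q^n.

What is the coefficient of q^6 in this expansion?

q^6  k|6↦φ(k): 1:1 2:1 3:2 6:2  a_6=6

a_6 = 6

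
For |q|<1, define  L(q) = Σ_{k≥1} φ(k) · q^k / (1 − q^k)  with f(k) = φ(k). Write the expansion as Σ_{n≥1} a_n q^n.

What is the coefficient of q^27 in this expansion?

d|27:{27,9,3,1}  Σφ=18+6+2+1=27

a_27 = 27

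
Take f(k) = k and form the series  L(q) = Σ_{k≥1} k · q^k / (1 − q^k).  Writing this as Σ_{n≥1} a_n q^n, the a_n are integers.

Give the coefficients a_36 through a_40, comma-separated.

n=36: 1·36 2·18 3·12 4·9 6·6 9·4 12·3 18·2 36·1  f→[1+2+3+4+6+9+12+18+36]=91
[q^37] f(1)=1,f(37)=37 ⇒ 38
q^38  k|38↦f(k): 1:1 2:2 19:19 38:38  a_38=60
d|39:{39,13,3,1}  Σf=39+13+3+1=56
n=40: 1·40 2·20 4·10 5·8 8·5 10·4 20·2 40·1  f→[1+2+4+5+8+10+20+40]=90

91, 38, 60, 56, 90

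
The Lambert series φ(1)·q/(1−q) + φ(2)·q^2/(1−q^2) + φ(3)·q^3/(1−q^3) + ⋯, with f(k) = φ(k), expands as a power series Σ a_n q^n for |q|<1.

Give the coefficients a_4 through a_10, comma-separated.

q^4  k|4↦φ(k): 1:1 2:1 4:2  a_4=4
n=5: 1·5 5·1  φ→[1+4]=5
n=6: 6·1 3·2 2·3 1·6  φ→[2+2+1+1]=6
q^7  k|7↦φ(k): 7:6 1:1  a_7=7
n=8: 8·1 4·2 2·4 1·8  φ→[4+2+1+1]=8
d|9:{9,3,1}  Σφ=6+2+1=9
d|10:{10,5,2,1}  Σφ=4+4+1+1=10

4, 5, 6, 7, 8, 9, 10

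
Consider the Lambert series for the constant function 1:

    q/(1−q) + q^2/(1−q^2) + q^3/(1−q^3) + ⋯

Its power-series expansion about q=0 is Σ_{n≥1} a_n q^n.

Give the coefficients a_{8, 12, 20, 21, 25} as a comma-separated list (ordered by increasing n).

[q^8] f(1)=1,f(2)=1,f(4)=1,f(8)=1 ⇒ 4
q^12  k|12↦f(k): 12:1 6:1 4:1 3:1 2:1 1:1  a_12=6
d|20:{20,10,5,4,2,1}  Σf=1+1+1+1+1+1=6
d|21:{21,7,3,1}  Σf=1+1+1+1=4
[q^25] f(1)=1,f(5)=1,f(25)=1 ⇒ 3

4, 6, 6, 4, 3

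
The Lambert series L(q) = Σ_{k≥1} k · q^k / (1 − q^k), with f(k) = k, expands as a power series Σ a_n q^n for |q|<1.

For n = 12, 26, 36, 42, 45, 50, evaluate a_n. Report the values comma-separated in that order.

q^12  k|12↦f(k): 12:12 6:6 4:4 3:3 2:2 1:1  a_12=28
q^26  k|26↦f(k): 1:1 2:2 13:13 26:26  a_26=42
n=36: 36·1 18·2 12·3 9·4 6·6 4·9 3·12 2·18 1·36  f→[36+18+12+9+6+4+3+2+1]=91
n=42: 1·42 2·21 3·14 6·7 7·6 14·3 21·2 42·1  f→[1+2+3+6+7+14+21+42]=96
d|45:{45,15,9,5,3,1}  Σf=45+15+9+5+3+1=78
[q^50] f(1)=1,f(2)=2,f(5)=5,f(10)=10,f(25)=25,f(50)=50 ⇒ 93

28, 42, 91, 96, 78, 93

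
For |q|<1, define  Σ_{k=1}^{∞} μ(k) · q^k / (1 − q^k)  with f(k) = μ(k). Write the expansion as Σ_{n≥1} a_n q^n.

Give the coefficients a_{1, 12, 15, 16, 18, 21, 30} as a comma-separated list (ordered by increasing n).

d|1:{1}  Σμ=1=1
[q^12] μ(12)=0,μ(6)=1,μ(4)=0,μ(3)=-1,μ(2)=-1,μ(1)=1 ⇒ 0
n=15: 15·1 5·3 3·5 1·15  μ→[1+(-1)+(-1)+1]=0
q^16  k|16↦μ(k): 1:1 2:-1 4:0 8:0 16:0  a_16=0
d|18:{1,2,3,6,9,18}  Σμ=1+(-1)+(-1)+1+0+0=0
d|21:{21,7,3,1}  Σμ=1+(-1)+(-1)+1=0
n=30: 1·30 2·15 3·10 5·6 6·5 10·3 15·2 30·1  μ→[1+(-1)+(-1)+(-1)+1+1+1+(-1)]=0

1, 0, 0, 0, 0, 0, 0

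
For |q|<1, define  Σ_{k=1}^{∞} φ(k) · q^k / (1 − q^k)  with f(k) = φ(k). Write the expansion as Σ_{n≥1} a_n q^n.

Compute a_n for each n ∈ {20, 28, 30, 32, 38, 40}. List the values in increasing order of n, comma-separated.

[q^20] φ(20)=8,φ(10)=4,φ(5)=4,φ(4)=2,φ(2)=1,φ(1)=1 ⇒ 20
d|28:{28,14,7,4,2,1}  Σφ=12+6+6+2+1+1=28
q^30  k|30↦φ(k): 30:8 15:8 10:4 6:2 5:4 3:2 2:1 1:1  a_30=30
q^32  k|32↦φ(k): 32:16 16:8 8:4 4:2 2:1 1:1  a_32=32
q^38  k|38↦φ(k): 38:18 19:18 2:1 1:1  a_38=38
d|40:{40,20,10,8,5,4,2,1}  Σφ=16+8+4+4+4+2+1+1=40

20, 28, 30, 32, 38, 40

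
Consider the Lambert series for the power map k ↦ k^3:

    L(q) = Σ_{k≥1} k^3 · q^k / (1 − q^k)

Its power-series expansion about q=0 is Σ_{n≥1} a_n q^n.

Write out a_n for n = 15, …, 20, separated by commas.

3528, 4681, 4914, 6813, 6860, 9198

d|15:{15,5,3,1}  Σf=3375+125+27+1=3528
d|16:{16,8,4,2,1}  Σf=4096+512+64+8+1=4681
[q^17] f(17)=4913,f(1)=1 ⇒ 4914
[q^18] f(1)=1,f(2)=8,f(3)=27,f(6)=216,f(9)=729,f(18)=5832 ⇒ 6813
[q^19] f(1)=1,f(19)=6859 ⇒ 6860
n=20: 20·1 10·2 5·4 4·5 2·10 1·20  f→[8000+1000+125+64+8+1]=9198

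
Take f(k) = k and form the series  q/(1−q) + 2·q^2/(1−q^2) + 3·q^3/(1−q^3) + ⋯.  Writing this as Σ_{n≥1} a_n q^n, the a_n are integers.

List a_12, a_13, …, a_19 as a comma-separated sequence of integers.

28, 14, 24, 24, 31, 18, 39, 20

q^12  k|12↦f(k): 1:1 2:2 3:3 4:4 6:6 12:12  a_12=28
d|13:{1,13}  Σf=1+13=14
[q^14] f(14)=14,f(7)=7,f(2)=2,f(1)=1 ⇒ 24
q^15  k|15↦f(k): 1:1 3:3 5:5 15:15  a_15=24
d|16:{16,8,4,2,1}  Σf=16+8+4+2+1=31
n=17: 17·1 1·17  f→[17+1]=18
n=18: 1·18 2·9 3·6 6·3 9·2 18·1  f→[1+2+3+6+9+18]=39
[q^19] f(19)=19,f(1)=1 ⇒ 20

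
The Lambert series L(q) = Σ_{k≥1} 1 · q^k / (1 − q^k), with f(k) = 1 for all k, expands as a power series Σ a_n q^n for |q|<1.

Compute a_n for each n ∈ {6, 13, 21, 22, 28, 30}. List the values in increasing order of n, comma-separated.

4, 2, 4, 4, 6, 8

d|6:{1,2,3,6}  Σf=1+1+1+1=4
d|13:{13,1}  Σf=1+1=2
[q^21] f(1)=1,f(3)=1,f(7)=1,f(21)=1 ⇒ 4
d|22:{1,2,11,22}  Σf=1+1+1+1=4
d|28:{1,2,4,7,14,28}  Σf=1+1+1+1+1+1=6
q^30  k|30↦f(k): 30:1 15:1 10:1 6:1 5:1 3:1 2:1 1:1  a_30=8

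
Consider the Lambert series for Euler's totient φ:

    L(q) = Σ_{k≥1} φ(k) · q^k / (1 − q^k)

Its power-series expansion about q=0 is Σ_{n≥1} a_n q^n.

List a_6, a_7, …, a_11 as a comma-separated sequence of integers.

[q^6] φ(1)=1,φ(2)=1,φ(3)=2,φ(6)=2 ⇒ 6
q^7  k|7↦φ(k): 7:6 1:1  a_7=7
n=8: 8·1 4·2 2·4 1·8  φ→[4+2+1+1]=8
d|9:{9,3,1}  Σφ=6+2+1=9
n=10: 1·10 2·5 5·2 10·1  φ→[1+1+4+4]=10
[q^11] φ(11)=10,φ(1)=1 ⇒ 11

6, 7, 8, 9, 10, 11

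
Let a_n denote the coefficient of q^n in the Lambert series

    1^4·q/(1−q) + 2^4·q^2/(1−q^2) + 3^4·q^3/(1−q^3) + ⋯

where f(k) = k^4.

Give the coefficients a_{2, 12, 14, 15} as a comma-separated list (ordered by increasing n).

17, 22386, 40834, 51332

n=2: 1·2 2·1  f→[1+16]=17
q^12  k|12↦f(k): 1:1 2:16 3:81 4:256 6:1296 12:20736  a_12=22386
[q^14] f(1)=1,f(2)=16,f(7)=2401,f(14)=38416 ⇒ 40834
d|15:{1,3,5,15}  Σf=1+81+625+50625=51332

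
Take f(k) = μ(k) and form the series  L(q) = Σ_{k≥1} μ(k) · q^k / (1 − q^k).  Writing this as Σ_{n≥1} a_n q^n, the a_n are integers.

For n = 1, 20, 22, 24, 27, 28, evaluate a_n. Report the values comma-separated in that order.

1, 0, 0, 0, 0, 0

q^1  k|1↦μ(k): 1:1  a_1=1
q^20  k|20↦μ(k): 20:0 10:1 5:-1 4:0 2:-1 1:1  a_20=0
n=22: 1·22 2·11 11·2 22·1  μ→[1+(-1)+(-1)+1]=0
[q^24] μ(24)=0,μ(12)=0,μ(8)=0,μ(6)=1,μ(4)=0,μ(3)=-1,μ(2)=-1,μ(1)=1 ⇒ 0
n=27: 1·27 3·9 9·3 27·1  μ→[1+(-1)+0+0]=0
q^28  k|28↦μ(k): 28:0 14:1 7:-1 4:0 2:-1 1:1  a_28=0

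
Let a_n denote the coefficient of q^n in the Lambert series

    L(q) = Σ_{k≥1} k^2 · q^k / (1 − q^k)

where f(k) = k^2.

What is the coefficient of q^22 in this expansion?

q^22  k|22↦f(k): 1:1 2:4 11:121 22:484  a_22=610

a_22 = 610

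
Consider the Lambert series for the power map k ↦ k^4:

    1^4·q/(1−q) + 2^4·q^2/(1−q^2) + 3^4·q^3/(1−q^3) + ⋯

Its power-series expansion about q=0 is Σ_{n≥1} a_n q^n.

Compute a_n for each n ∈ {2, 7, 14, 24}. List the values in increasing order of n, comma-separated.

q^2  k|2↦f(k): 2:16 1:1  a_2=17
[q^7] f(1)=1,f(7)=2401 ⇒ 2402
q^14  k|14↦f(k): 1:1 2:16 7:2401 14:38416  a_14=40834
[q^24] f(1)=1,f(2)=16,f(3)=81,f(4)=256,f(6)=1296,f(8)=4096,f(12)=20736,f(24)=331776 ⇒ 358258

17, 2402, 40834, 358258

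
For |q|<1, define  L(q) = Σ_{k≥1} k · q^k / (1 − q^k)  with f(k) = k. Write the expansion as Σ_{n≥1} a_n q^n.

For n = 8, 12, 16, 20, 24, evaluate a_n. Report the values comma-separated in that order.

15, 28, 31, 42, 60

q^8  k|8↦f(k): 8:8 4:4 2:2 1:1  a_8=15
d|12:{1,2,3,4,6,12}  Σf=1+2+3+4+6+12=28
q^16  k|16↦f(k): 1:1 2:2 4:4 8:8 16:16  a_16=31
n=20: 1·20 2·10 4·5 5·4 10·2 20·1  f→[1+2+4+5+10+20]=42
d|24:{1,2,3,4,6,8,12,24}  Σf=1+2+3+4+6+8+12+24=60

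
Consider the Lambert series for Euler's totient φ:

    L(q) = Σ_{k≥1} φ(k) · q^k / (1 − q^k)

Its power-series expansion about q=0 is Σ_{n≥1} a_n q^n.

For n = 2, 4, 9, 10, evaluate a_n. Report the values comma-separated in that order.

[q^2] φ(1)=1,φ(2)=1 ⇒ 2
[q^4] φ(1)=1,φ(2)=1,φ(4)=2 ⇒ 4
q^9  k|9↦φ(k): 1:1 3:2 9:6  a_9=9
[q^10] φ(10)=4,φ(5)=4,φ(2)=1,φ(1)=1 ⇒ 10

2, 4, 9, 10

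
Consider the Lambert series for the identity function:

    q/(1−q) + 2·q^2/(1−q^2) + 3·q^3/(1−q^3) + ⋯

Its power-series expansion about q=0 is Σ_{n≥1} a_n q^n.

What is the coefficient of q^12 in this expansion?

[q^12] f(1)=1,f(2)=2,f(3)=3,f(4)=4,f(6)=6,f(12)=12 ⇒ 28

a_12 = 28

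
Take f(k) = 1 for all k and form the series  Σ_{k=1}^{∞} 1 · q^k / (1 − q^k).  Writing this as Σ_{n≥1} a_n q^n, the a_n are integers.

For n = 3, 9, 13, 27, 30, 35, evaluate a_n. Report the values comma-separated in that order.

2, 3, 2, 4, 8, 4

[q^3] f(1)=1,f(3)=1 ⇒ 2
n=9: 1·9 3·3 9·1  f→[1+1+1]=3
[q^13] f(1)=1,f(13)=1 ⇒ 2
d|27:{27,9,3,1}  Σf=1+1+1+1=4
n=30: 1·30 2·15 3·10 5·6 6·5 10·3 15·2 30·1  f→[1+1+1+1+1+1+1+1]=8
q^35  k|35↦f(k): 35:1 7:1 5:1 1:1  a_35=4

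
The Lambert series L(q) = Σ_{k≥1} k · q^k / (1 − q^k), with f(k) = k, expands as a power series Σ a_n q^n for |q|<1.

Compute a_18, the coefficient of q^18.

a_18 = 39

n=18: 1·18 2·9 3·6 6·3 9·2 18·1  f→[1+2+3+6+9+18]=39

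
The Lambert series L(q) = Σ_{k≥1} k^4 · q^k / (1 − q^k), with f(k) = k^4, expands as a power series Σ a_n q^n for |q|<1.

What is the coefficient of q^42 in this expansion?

n=42: 1·42 2·21 3·14 6·7 7·6 14·3 21·2 42·1  f→[1+16+81+1296+2401+38416+194481+3111696]=3348388

a_42 = 3348388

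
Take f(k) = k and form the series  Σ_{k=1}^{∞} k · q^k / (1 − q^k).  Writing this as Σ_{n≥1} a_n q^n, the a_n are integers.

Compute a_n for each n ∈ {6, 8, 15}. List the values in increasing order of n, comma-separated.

n=6: 6·1 3·2 2·3 1·6  f→[6+3+2+1]=12
q^8  k|8↦f(k): 1:1 2:2 4:4 8:8  a_8=15
n=15: 1·15 3·5 5·3 15·1  f→[1+3+5+15]=24

12, 15, 24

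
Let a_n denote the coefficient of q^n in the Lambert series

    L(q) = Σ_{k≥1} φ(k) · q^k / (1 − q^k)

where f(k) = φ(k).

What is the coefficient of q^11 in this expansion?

q^11  k|11↦φ(k): 1:1 11:10  a_11=11

a_11 = 11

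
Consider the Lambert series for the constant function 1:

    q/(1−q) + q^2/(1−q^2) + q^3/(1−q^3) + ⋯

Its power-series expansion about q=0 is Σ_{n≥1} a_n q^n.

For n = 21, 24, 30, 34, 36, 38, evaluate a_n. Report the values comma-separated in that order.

4, 8, 8, 4, 9, 4

n=21: 21·1 7·3 3·7 1·21  f→[1+1+1+1]=4
[q^24] f(24)=1,f(12)=1,f(8)=1,f(6)=1,f(4)=1,f(3)=1,f(2)=1,f(1)=1 ⇒ 8
[q^30] f(30)=1,f(15)=1,f(10)=1,f(6)=1,f(5)=1,f(3)=1,f(2)=1,f(1)=1 ⇒ 8
n=34: 34·1 17·2 2·17 1·34  f→[1+1+1+1]=4
q^36  k|36↦f(k): 36:1 18:1 12:1 9:1 6:1 4:1 3:1 2:1 1:1  a_36=9
q^38  k|38↦f(k): 1:1 2:1 19:1 38:1  a_38=4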